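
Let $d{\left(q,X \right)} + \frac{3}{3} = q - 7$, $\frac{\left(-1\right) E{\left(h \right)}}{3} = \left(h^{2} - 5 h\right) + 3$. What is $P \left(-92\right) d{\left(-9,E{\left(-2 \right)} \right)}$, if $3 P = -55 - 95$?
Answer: $-78200$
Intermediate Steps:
$P = -50$ ($P = \frac{-55 - 95}{3} = \frac{1}{3} \left(-150\right) = -50$)
$E{\left(h \right)} = -9 - 3 h^{2} + 15 h$ ($E{\left(h \right)} = - 3 \left(\left(h^{2} - 5 h\right) + 3\right) = - 3 \left(3 + h^{2} - 5 h\right) = -9 - 3 h^{2} + 15 h$)
$d{\left(q,X \right)} = -8 + q$ ($d{\left(q,X \right)} = -1 + \left(q - 7\right) = -1 + \left(-7 + q\right) = -8 + q$)
$P \left(-92\right) d{\left(-9,E{\left(-2 \right)} \right)} = \left(-50\right) \left(-92\right) \left(-8 - 9\right) = 4600 \left(-17\right) = -78200$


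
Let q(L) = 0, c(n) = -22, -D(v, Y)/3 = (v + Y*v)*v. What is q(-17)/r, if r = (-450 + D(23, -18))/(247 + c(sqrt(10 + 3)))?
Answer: 0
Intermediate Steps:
D(v, Y) = -3*v*(v + Y*v) (D(v, Y) = -3*(v + Y*v)*v = -3*v*(v + Y*v))
r = 8843/75 (r = (-450 + 3*23**2*(-1 - 1*(-18)))/(247 - 22) = (-450 + 3*529*(-1 + 18))/225 = (-450 + 3*529*17)*(1/225) = (-450 + 26979)*(1/225) = 26529*(1/225) = 8843/75 ≈ 117.91)
q(-17)/r = 0/(8843/75) = 0*(75/8843) = 0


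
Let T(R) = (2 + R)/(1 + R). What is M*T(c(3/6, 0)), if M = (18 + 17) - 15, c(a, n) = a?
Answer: 100/3 ≈ 33.333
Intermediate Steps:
M = 20 (M = 35 - 15 = 20)
T(R) = (2 + R)/(1 + R)
M*T(c(3/6, 0)) = 20*((2 + 3/6)/(1 + 3/6)) = 20*((2 + 3*(1/6))/(1 + 3*(1/6))) = 20*((2 + 1/2)/(1 + 1/2)) = 20*((5/2)/(3/2)) = 20*((2/3)*(5/2)) = 20*(5/3) = 100/3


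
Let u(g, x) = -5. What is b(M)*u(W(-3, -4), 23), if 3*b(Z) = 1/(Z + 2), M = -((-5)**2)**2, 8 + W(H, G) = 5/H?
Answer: 5/1869 ≈ 0.0026752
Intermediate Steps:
W(H, G) = -8 + 5/H
M = -625 (M = -1*25**2 = -1*625 = -625)
b(Z) = 1/(3*(2 + Z)) (b(Z) = 1/(3*(Z + 2)) = 1/(3*(2 + Z)))
b(M)*u(W(-3, -4), 23) = (1/(3*(2 - 625)))*(-5) = ((1/3)/(-623))*(-5) = ((1/3)*(-1/623))*(-5) = -1/1869*(-5) = 5/1869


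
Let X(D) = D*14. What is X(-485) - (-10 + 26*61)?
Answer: -8366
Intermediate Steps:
X(D) = 14*D
X(-485) - (-10 + 26*61) = 14*(-485) - (-10 + 26*61) = -6790 - (-10 + 1586) = -6790 - 1*1576 = -6790 - 1576 = -8366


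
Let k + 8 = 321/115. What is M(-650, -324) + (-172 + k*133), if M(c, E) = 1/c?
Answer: -12928133/14950 ≈ -864.76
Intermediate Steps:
k = -599/115 (k = -8 + 321/115 = -599/115 ≈ -5.2087)
M(-650, -324) + (-172 + k*133) = 1/(-650) + (-172 - 599/115*133) = -1/650 + (-172 - 79667/115) = -1/650 - 99447/115 = -12928133/14950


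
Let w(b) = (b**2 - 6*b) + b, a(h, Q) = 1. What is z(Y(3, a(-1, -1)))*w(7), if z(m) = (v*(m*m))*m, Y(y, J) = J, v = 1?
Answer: 14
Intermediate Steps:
w(b) = b**2 - 5*b
z(m) = m**3 (z(m) = (1*(m*m))*m = (1*m**2)*m = m**2*m = m**3)
z(Y(3, a(-1, -1)))*w(7) = 1**3*(7*(-5 + 7)) = 1*(7*2) = 1*14 = 14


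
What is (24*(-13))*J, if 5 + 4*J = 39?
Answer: -2652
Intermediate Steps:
J = 17/2 (J = -5/4 + (1/4)*39 = -5/4 + 39/4 = 17/2 ≈ 8.5000)
(24*(-13))*J = (24*(-13))*(17/2) = -312*17/2 = -2652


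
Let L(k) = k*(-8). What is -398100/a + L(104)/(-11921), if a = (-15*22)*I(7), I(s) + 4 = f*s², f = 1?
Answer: 2440054/90783 ≈ 26.878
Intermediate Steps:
I(s) = -4 + s² (I(s) = -4 + 1*s² = -4 + s²)
a = -14850 (a = (-15*22)*(-4 + 7²) = -330*(-4 + 49) = -330*45 = -14850)
L(k) = -8*k
-398100/a + L(104)/(-11921) = -398100/(-14850) - 8*104/(-11921) = -398100*(-1/14850) - 832*(-1/11921) = 2654/99 + 64/917 = 2440054/90783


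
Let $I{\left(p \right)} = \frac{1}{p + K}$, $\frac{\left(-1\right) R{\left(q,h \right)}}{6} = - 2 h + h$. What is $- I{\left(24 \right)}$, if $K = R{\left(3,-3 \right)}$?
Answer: $- \frac{1}{6} \approx -0.16667$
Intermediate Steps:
$R{\left(q,h \right)} = 6 h$ ($R{\left(q,h \right)} = - 6 \left(- 2 h + h\right) = - 6 \left(- h\right) = 6 h$)
$K = -18$ ($K = 6 \left(-3\right) = -18$)
$I{\left(p \right)} = \frac{1}{-18 + p}$ ($I{\left(p \right)} = \frac{1}{p - 18} = \frac{1}{-18 + p}$)
$- I{\left(24 \right)} = - \frac{1}{-18 + 24} = - \frac{1}{6}$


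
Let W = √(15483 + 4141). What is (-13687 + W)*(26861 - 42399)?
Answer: 212668606 - 31076*√4906 ≈ 2.1049e+8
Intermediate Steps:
W = 2*√4906 (W = √19624 = 2*√4906 ≈ 140.09)
(-13687 + W)*(26861 - 42399) = (-13687 + 2*√4906)*(26861 - 42399) = (-13687 + 2*√4906)*(-15538) = 212668606 - 31076*√4906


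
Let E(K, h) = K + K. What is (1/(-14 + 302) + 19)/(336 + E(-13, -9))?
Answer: 5473/89280 ≈ 0.061302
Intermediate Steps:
E(K, h) = 2*K
(1/(-14 + 302) + 19)/(336 + E(-13, -9)) = (1/(-14 + 302) + 19)/(336 + 2*(-13)) = (1/288 + 19)/(336 - 26) = (1/288 + 19)/310 = (5473/288)*(1/310) = 5473/89280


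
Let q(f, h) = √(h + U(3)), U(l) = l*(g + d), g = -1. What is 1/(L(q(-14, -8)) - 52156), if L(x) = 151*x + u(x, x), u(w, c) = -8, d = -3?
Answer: -13041/680384729 - 151*I*√5/1360769458 ≈ -1.9167e-5 - 2.4813e-7*I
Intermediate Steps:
U(l) = -4*l (U(l) = l*(-1 - 3) = l*(-4) = -4*l)
q(f, h) = √(-12 + h) (q(f, h) = √(h - 4*3) = √(h - 12) = √(-12 + h))
L(x) = -8 + 151*x (L(x) = 151*x - 8 = -8 + 151*x)
1/(L(q(-14, -8)) - 52156) = 1/((-8 + 151*√(-12 - 8)) - 52156) = 1/((-8 + 151*√(-20)) - 52156) = 1/((-8 + 151*(2*I*√5)) - 52156) = 1/((-8 + 302*I*√5) - 52156) = 1/(-52164 + 302*I*√5)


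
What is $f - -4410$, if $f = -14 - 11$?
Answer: $4385$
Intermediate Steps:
$f = -25$
$f - -4410 = -25 - -4410 = -25 + 4410 = 4385$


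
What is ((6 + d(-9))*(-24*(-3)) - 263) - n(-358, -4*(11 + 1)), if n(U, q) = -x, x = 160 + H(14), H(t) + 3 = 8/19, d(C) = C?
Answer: -6110/19 ≈ -321.58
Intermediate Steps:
H(t) = -49/19 (H(t) = -3 + 8/19 = -49/19)
x = 2991/19 (x = 160 - 49/19 = 2991/19 ≈ 157.42)
n(U, q) = -2991/19 (n(U, q) = -1*2991/19 = -2991/19)
((6 + d(-9))*(-24*(-3)) - 263) - n(-358, -4*(11 + 1)) = ((6 - 9)*(-24*(-3)) - 263) - 1*(-2991/19) = (-3*72 - 263) + 2991/19 = (-216 - 263) + 2991/19 = -479 + 2991/19 = -6110/19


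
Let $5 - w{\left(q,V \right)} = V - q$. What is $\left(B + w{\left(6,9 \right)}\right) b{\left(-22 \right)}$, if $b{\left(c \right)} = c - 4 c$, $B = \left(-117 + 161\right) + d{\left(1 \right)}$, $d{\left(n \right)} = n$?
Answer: $3102$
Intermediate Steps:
$w{\left(q,V \right)} = 5 + q - V$ ($w{\left(q,V \right)} = 5 - \left(V - q\right) = 5 + q - V$)
$B = 45$ ($B = \left(-117 + 161\right) + 1 = 44 + 1 = 45$)
$b{\left(c \right)} = - 3 c$
$\left(B + w{\left(6,9 \right)}\right) b{\left(-22 \right)} = \left(45 + \left(5 + 6 - 9\right)\right) \left(\left(-3\right) \left(-22\right)\right) = \left(45 + \left(5 + 6 - 9\right)\right) 66 = \left(45 + 2\right) 66 = 47 \cdot 66 = 3102$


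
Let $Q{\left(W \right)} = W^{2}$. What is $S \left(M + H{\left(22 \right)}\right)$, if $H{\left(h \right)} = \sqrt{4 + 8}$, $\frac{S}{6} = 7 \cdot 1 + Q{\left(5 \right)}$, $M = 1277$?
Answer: $245184 + 384 \sqrt{3} \approx 2.4585 \cdot 10^{5}$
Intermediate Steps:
$S = 192$ ($S = 6 \left(7 \cdot 1 + 5^{2}\right) = 6 \left(7 + 25\right) = 6 \cdot 32 = 192$)
$H{\left(h \right)} = 2 \sqrt{3}$ ($H{\left(h \right)} = \sqrt{12} = 2 \sqrt{3}$)
$S \left(M + H{\left(22 \right)}\right) = 192 \left(1277 + 2 \sqrt{3}\right) = 245184 + 384 \sqrt{3}$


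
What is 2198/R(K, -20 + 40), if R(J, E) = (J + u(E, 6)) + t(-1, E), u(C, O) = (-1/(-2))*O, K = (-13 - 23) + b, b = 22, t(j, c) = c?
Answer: 2198/9 ≈ 244.22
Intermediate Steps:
K = -14 (K = (-13 - 23) + 22 = -36 + 22 = -14)
u(C, O) = O/2 (u(C, O) = (-1*(-1/2))*O = O/2)
R(J, E) = 3 + E + J (R(J, E) = (J + (1/2)*6) + E = (J + 3) + E = (3 + J) + E = 3 + E + J)
2198/R(K, -20 + 40) = 2198/(3 + (-20 + 40) - 14) = 2198/(3 + 20 - 14) = 2198/9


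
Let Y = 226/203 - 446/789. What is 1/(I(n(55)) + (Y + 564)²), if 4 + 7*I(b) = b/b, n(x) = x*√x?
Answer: 25653467889/8176120579273915 ≈ 3.1376e-6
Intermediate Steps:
n(x) = x^(3/2)
Y = 87776/160167 (Y = 226*(1/203) - 446*1/789 = 226/203 - 446/789 = 87776/160167 ≈ 0.54803)
I(b) = -3/7 (I(b) = -4/7 + (b/b)/7 = -4/7 + (⅐)*1 = -4/7 + ⅐ = -3/7)
1/(I(n(55)) + (Y + 564)²) = 1/(-3/7 + (87776/160167 + 564)²) = 1/(-3/7 + (90421964/160167)²) = 1/(-3/7 + 8176131573617296/25653467889) = 1/(8176120579273915/25653467889) = 25653467889/8176120579273915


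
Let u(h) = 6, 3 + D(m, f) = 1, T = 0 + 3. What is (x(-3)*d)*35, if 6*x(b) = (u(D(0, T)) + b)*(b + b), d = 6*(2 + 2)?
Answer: -2520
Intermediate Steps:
d = 24 (d = 6*4 = 24)
T = 3
D(m, f) = -2 (D(m, f) = -3 + 1 = -2)
x(b) = b*(6 + b)/3 (x(b) = ((6 + b)*(b + b))/6 = ((6 + b)*(2*b))/6 = (2*b*(6 + b))/6 = b*(6 + b)/3)
(x(-3)*d)*35 = (((⅓)*(-3)*(6 - 3))*24)*35 = (((⅓)*(-3)*3)*24)*35 = -3*24*35 = -72*35 = -2520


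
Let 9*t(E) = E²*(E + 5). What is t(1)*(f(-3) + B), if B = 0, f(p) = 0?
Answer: 0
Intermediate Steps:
t(E) = E²*(5 + E)/9 (t(E) = (E²*(E + 5))/9 = (E²*(5 + E))/9 = E²*(5 + E)/9)
t(1)*(f(-3) + B) = ((⅑)*1²*(5 + 1))*(0 + 0) = ((⅑)*1*6)*0 = (⅔)*0 = 0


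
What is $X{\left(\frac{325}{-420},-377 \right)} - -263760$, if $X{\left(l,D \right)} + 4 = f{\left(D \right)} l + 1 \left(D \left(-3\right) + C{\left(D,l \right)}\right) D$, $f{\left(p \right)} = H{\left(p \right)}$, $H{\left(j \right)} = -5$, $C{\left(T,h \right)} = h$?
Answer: $- \frac{6818087}{42} \approx -1.6234 \cdot 10^{5}$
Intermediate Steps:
$f{\left(p \right)} = -5$
$X{\left(l,D \right)} = -4 - 5 l + D \left(l - 3 D\right)$ ($X{\left(l,D \right)} = -4 + \left(- 5 l + 1 \left(D \left(-3\right) + l\right) D\right) = -4 + \left(- 5 l + 1 \left(- 3 D + l\right) D\right) = -4 + \left(- 5 l + 1 \left(l - 3 D\right) D\right) = -4 + \left(- 5 l + \left(l - 3 D\right) D\right) = -4 + \left(- 5 l + D \left(l - 3 D\right)\right) = -4 - 5 l + D \left(l - 3 D\right)$)
$X{\left(\frac{325}{-420},-377 \right)} - -263760 = \left(-4 - 5 \frac{325}{-420} - 3 \left(-377\right)^{2} - 377 \frac{325}{-420}\right) - -263760 = \left(-4 - 5 \cdot 325 \left(- \frac{1}{420}\right) - 426387 - 377 \cdot 325 \left(- \frac{1}{420}\right)\right) + 263760 = \left(-4 - - \frac{325}{84} - 426387 - - \frac{24505}{84}\right) + 263760 = \left(-4 + \frac{325}{84} - 426387 + \frac{24505}{84}\right) + 263760 = - \frac{17896007}{42} + 263760 = - \frac{6818087}{42}$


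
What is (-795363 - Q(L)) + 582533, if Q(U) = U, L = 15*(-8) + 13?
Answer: -212723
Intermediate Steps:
L = -107 (L = -120 + 13 = -107)
(-795363 - Q(L)) + 582533 = (-795363 - 1*(-107)) + 582533 = (-795363 + 107) + 582533 = -795256 + 582533 = -212723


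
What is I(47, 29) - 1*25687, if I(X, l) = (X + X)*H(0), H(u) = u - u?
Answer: -25687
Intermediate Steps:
H(u) = 0
I(X, l) = 0 (I(X, l) = (X + X)*0 = (2*X)*0 = 0)
I(47, 29) - 1*25687 = 0 - 1*25687 = 0 - 25687 = -25687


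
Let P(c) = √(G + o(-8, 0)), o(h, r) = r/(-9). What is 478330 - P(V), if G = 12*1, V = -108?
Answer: 478330 - 2*√3 ≈ 4.7833e+5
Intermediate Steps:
o(h, r) = -r/9 (o(h, r) = r*(-⅑) = -r/9)
G = 12
P(c) = 2*√3 (P(c) = √(12 - ⅑*0) = √(12 + 0) = √12 = 2*√3)
478330 - P(V) = 478330 - 2*√3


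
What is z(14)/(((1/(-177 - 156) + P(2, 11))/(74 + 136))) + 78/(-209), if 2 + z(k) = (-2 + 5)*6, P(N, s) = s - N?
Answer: 8343294/22363 ≈ 373.08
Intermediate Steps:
z(k) = 16 (z(k) = -2 + (-2 + 5)*6 = -2 + 3*6 = -2 + 18 = 16)
z(14)/(((1/(-177 - 156) + P(2, 11))/(74 + 136))) + 78/(-209) = 16/(((1/(-177 - 156) + (11 - 1*2))/(74 + 136))) + 78/(-209) = 16/(((1/(-333) + (11 - 2))/210)) + 78*(-1/209) = 16/(((-1/333 + 9)*(1/210))) - 78/209 = 16/(((2996/333)*(1/210))) - 78/209 = 16/(214/4995) - 78/209 = 16*(4995/214) - 78/209 = 39960/107 - 78/209 = 8343294/22363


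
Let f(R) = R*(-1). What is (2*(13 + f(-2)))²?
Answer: 900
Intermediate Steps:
f(R) = -R
(2*(13 + f(-2)))² = (2*(13 - 1*(-2)))² = (2*(13 + 2))² = (2*15)² = 30² = 900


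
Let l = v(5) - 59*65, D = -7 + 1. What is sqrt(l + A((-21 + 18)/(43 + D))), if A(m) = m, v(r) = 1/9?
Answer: I*sqrt(47250665)/111 ≈ 61.927*I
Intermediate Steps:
v(r) = 1/9
D = -6
l = -34514/9 (l = 1/9 - 59*65 = 1/9 - 3835 = -34514/9 ≈ -3834.9)
sqrt(l + A((-21 + 18)/(43 + D))) = sqrt(-34514/9 + (-21 + 18)/(43 - 6)) = sqrt(-34514/9 - 3/37) = sqrt(-1277045/333) = I*sqrt(47250665)/111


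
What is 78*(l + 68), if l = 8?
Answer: 5928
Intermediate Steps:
78*(l + 68) = 78*(8 + 68) = 78*76 = 5928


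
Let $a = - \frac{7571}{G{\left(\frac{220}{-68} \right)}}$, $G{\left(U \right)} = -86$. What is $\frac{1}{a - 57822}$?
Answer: $- \frac{86}{4965121} \approx -1.7321 \cdot 10^{-5}$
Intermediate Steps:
$a = \frac{7571}{86}$ ($a = - \frac{7571}{-86} = \left(-7571\right) \left(- \frac{1}{86}\right) = \frac{7571}{86} \approx 88.035$)
$\frac{1}{a - 57822} = \frac{1}{\frac{7571}{86} - 57822} = \frac{1}{- \frac{4965121}{86}} = - \frac{86}{4965121}$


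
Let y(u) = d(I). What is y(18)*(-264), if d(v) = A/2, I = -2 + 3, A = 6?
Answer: -792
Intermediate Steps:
I = 1
d(v) = 3 (d(v) = 6/2 = 6*(½) = 3)
y(u) = 3
y(18)*(-264) = 3*(-264) = -792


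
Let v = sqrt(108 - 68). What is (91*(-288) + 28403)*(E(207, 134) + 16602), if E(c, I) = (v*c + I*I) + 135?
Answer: 76151135 + 908730*sqrt(10) ≈ 7.9025e+7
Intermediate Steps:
v = 2*sqrt(10) (v = sqrt(40) = 2*sqrt(10) ≈ 6.3246)
E(c, I) = 135 + I**2 + 2*c*sqrt(10) (E(c, I) = ((2*sqrt(10))*c + I*I) + 135 = (2*c*sqrt(10) + I**2) + 135 = (I**2 + 2*c*sqrt(10)) + 135 = 135 + I**2 + 2*c*sqrt(10))
(91*(-288) + 28403)*(E(207, 134) + 16602) = (91*(-288) + 28403)*((135 + 134**2 + 2*207*sqrt(10)) + 16602) = (-26208 + 28403)*((135 + 17956 + 414*sqrt(10)) + 16602) = 2195*((18091 + 414*sqrt(10)) + 16602) = 2195*(34693 + 414*sqrt(10)) = 76151135 + 908730*sqrt(10)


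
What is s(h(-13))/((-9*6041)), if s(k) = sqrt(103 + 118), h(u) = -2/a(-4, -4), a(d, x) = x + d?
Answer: -sqrt(221)/54369 ≈ -0.00027343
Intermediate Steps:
a(d, x) = d + x
h(u) = 1/4 (h(u) = -2/(-4 - 4) = -2/(-8) = -2*(-1/8) = 1/4)
s(k) = sqrt(221)
s(h(-13))/((-9*6041)) = sqrt(221)/((-9*6041)) = sqrt(221)/(-54369) = sqrt(221)*(-1/54369) = -sqrt(221)/54369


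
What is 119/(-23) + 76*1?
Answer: 1629/23 ≈ 70.826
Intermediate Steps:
119/(-23) + 76*1 = 119*(-1/23) + 76 = -119/23 + 76 = 1629/23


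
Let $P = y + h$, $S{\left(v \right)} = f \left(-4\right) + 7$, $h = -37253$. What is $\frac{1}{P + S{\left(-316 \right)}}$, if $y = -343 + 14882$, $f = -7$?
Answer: $- \frac{1}{22679} \approx -4.4094 \cdot 10^{-5}$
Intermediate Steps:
$S{\left(v \right)} = 35$ ($S{\left(v \right)} = \left(-7\right) \left(-4\right) + 7 = 28 + 7 = 35$)
$y = 14539$
$P = -22714$ ($P = 14539 - 37253 = -22714$)
$\frac{1}{P + S{\left(-316 \right)}} = \frac{1}{-22714 + 35} = \frac{1}{-22679} = - \frac{1}{22679}$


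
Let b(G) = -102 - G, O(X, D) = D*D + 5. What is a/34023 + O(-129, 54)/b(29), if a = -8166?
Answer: -33483643/1485671 ≈ -22.538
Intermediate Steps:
O(X, D) = 5 + D² (O(X, D) = D² + 5 = 5 + D²)
a/34023 + O(-129, 54)/b(29) = -8166/34023 + (5 + 54²)/(-102 - 1*29) = -8166*1/34023 + (5 + 2916)/(-102 - 29) = -2722/11341 + 2921/(-131) = -2722/11341 + 2921*(-1/131) = -2722/11341 - 2921/131 = -33483643/1485671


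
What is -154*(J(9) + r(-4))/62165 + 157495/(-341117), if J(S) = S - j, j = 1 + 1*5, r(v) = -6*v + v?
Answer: -10998913089/21205538305 ≈ -0.51868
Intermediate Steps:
r(v) = -5*v
j = 6 (j = 1 + 5 = 6)
J(S) = -6 + S (J(S) = S - 1*6 = S - 6 = -6 + S)
-154*(J(9) + r(-4))/62165 + 157495/(-341117) = -154*((-6 + 9) - 5*(-4))/62165 + 157495/(-341117) = -154*(3 + 20)*(1/62165) + 157495*(-1/341117) = -154*23*(1/62165) - 157495/341117 = -3542*1/62165 - 157495/341117 = -3542/62165 - 157495/341117 = -10998913089/21205538305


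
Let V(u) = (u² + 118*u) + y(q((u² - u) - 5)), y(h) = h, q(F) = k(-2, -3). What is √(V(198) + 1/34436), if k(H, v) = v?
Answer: √18547990127669/17218 ≈ 250.13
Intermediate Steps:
q(F) = -3
V(u) = -3 + u² + 118*u (V(u) = (u² + 118*u) - 3 = -3 + u² + 118*u)
√(V(198) + 1/34436) = √((-3 + 198² + 118*198) + 1/34436) = √((-3 + 39204 + 23364) + 1/34436) = √(62565 + 1/34436) = √(2154488341/34436) = √18547990127669/17218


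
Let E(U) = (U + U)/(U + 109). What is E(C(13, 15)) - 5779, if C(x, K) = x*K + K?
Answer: -1843081/319 ≈ -5777.7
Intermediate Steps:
C(x, K) = K + K*x (C(x, K) = K*x + K = K + K*x)
E(U) = 2*U/(109 + U) (E(U) = (2*U)/(109 + U) = 2*U/(109 + U))
E(C(13, 15)) - 5779 = 2*(15*(1 + 13))/(109 + 15*(1 + 13)) - 5779 = 2*(15*14)/(109 + 15*14) - 5779 = 2*210/(109 + 210) - 5779 = 2*210/319 - 5779 = 2*210*(1/319) - 5779 = 420/319 - 5779 = -1843081/319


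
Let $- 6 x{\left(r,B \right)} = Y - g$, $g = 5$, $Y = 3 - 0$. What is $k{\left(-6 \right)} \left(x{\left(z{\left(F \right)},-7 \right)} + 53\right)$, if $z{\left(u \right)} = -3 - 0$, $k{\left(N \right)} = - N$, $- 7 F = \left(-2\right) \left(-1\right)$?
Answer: $320$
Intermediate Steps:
$Y = 3$ ($Y = 3 + 0 = 3$)
$F = - \frac{2}{7}$ ($F = - \frac{\left(-2\right) \left(-1\right)}{7} = \left(- \frac{1}{7}\right) 2 = - \frac{2}{7} \approx -0.28571$)
$z{\left(u \right)} = -3$ ($z{\left(u \right)} = -3 + 0 = -3$)
$x{\left(r,B \right)} = \frac{1}{3}$ ($x{\left(r,B \right)} = - \frac{3 - 5}{6} = \left(- \frac{1}{6}\right) \left(-2\right) = \frac{1}{3}$)
$k{\left(-6 \right)} \left(x{\left(z{\left(F \right)},-7 \right)} + 53\right) = \left(-1\right) \left(-6\right) \left(\frac{1}{3} + 53\right) = 6 \cdot \frac{160}{3} = 320$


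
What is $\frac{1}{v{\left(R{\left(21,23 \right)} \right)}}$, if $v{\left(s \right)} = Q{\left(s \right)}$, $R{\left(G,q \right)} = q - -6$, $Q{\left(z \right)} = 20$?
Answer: $\frac{1}{20} \approx 0.05$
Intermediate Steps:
$R{\left(G,q \right)} = 6 + q$ ($R{\left(G,q \right)} = q + 6 = 6 + q$)
$v{\left(s \right)} = 20$
$\frac{1}{v{\left(R{\left(21,23 \right)} \right)}} = \frac{1}{20}$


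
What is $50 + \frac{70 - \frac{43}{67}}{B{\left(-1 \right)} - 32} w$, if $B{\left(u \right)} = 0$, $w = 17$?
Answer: $\frac{28201}{2144} \approx 13.153$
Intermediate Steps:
$50 + \frac{70 - \frac{43}{67}}{B{\left(-1 \right)} - 32} w = 50 + \frac{70 - \frac{43}{67}}{0 - 32} \cdot 17 = 50 + \frac{70 - \frac{43}{67}}{-32} \cdot 17 = 50 + \left(70 - \frac{43}{67}\right) \left(- \frac{1}{32}\right) 17 = 50 + \frac{4647}{67} \left(- \frac{1}{32}\right) 17 = 50 - \frac{78999}{2144} = \frac{28201}{2144}$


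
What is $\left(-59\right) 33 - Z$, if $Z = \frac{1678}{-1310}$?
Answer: $- \frac{1274446}{655} \approx -1945.7$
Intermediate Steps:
$Z = - \frac{839}{655}$ ($Z = 1678 \left(- \frac{1}{1310}\right) = - \frac{839}{655} \approx -1.2809$)
$\left(-59\right) 33 - Z = \left(-59\right) 33 - - \frac{839}{655} = -1947 + \frac{839}{655} = - \frac{1274446}{655}$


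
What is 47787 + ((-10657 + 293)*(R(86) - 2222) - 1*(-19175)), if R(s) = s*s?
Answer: -53556374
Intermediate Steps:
R(s) = s**2
47787 + ((-10657 + 293)*(R(86) - 2222) - 1*(-19175)) = 47787 + ((-10657 + 293)*(86**2 - 2222) - 1*(-19175)) = 47787 + (-10364*(7396 - 2222) + 19175) = 47787 + (-10364*5174 + 19175) = 47787 + (-53623336 + 19175) = 47787 - 53604161 = -53556374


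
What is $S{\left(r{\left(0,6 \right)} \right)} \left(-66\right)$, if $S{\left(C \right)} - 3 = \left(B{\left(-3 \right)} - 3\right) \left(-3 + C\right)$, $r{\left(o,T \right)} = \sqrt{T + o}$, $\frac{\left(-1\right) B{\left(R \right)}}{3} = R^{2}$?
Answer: $-6138 + 1980 \sqrt{6} \approx -1288.0$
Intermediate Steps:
$B{\left(R \right)} = - 3 R^{2}$
$S{\left(C \right)} = 93 - 30 C$ ($S{\left(C \right)} = 3 + \left(- 3 \left(-3\right)^{2} - 3\right) \left(-3 + C\right) = 3 + \left(\left(-3\right) 9 - 3\right) \left(-3 + C\right) = 3 + \left(-27 - 3\right) \left(-3 + C\right) = 3 - 30 \left(-3 + C\right) = 3 - \left(-90 + 30 C\right) = 93 - 30 C$)
$S{\left(r{\left(0,6 \right)} \right)} \left(-66\right) = \left(93 - 30 \sqrt{6 + 0}\right) \left(-66\right) = \left(93 - 30 \sqrt{6}\right) \left(-66\right) = -6138 + 1980 \sqrt{6}$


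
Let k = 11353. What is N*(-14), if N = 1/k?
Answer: -14/11353 ≈ -0.0012332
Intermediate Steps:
N = 1/11353 ≈ 8.8082e-5
N*(-14) = (1/11353)*(-14) = -14/11353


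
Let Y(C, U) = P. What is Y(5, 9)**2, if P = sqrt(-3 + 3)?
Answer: 0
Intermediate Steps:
P = 0 (P = sqrt(0) = 0)
Y(C, U) = 0
Y(5, 9)**2 = 0**2 = 0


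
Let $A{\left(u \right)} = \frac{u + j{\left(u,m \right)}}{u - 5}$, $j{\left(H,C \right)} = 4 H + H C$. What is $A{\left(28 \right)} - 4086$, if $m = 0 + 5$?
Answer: $- \frac{93698}{23} \approx -4073.8$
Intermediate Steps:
$m = 5$
$j{\left(H,C \right)} = 4 H + C H$
$A{\left(u \right)} = \frac{10 u}{-5 + u}$ ($A{\left(u \right)} = \frac{u + u \left(4 + 5\right)}{u - 5} = \frac{u + u 9}{-5 + u} = \frac{u + 9 u}{-5 + u} = \frac{10 u}{-5 + u}$)
$A{\left(28 \right)} - 4086 = 10 \cdot 28 \frac{1}{-5 + 28} - 4086 = 10 \cdot 28 \cdot \frac{1}{23} - 4086 = \frac{280}{23} - 4086 = - \frac{93698}{23}$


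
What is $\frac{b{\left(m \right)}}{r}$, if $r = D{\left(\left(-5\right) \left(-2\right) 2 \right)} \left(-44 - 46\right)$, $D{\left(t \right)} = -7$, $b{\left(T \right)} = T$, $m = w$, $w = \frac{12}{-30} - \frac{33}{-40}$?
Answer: $\frac{17}{25200} \approx 0.0006746$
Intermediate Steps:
$w = \frac{17}{40}$ ($w = 12 \left(- \frac{1}{30}\right) - - \frac{33}{40} = - \frac{2}{5} + \frac{33}{40} = \frac{17}{40} \approx 0.425$)
$m = \frac{17}{40} \approx 0.425$
$r = 630$ ($r = - 7 \left(-44 - 46\right) = \left(-7\right) \left(-90\right) = 630$)
$\frac{b{\left(m \right)}}{r} = \frac{17}{40 \cdot 630} = \frac{17}{40} \cdot \frac{1}{630} = \frac{17}{25200}$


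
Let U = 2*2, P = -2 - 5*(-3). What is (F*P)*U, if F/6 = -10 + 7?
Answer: -936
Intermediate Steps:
F = -18 (F = 6*(-10 + 7) = 6*(-3) = -18)
P = 13 (P = -2 + 15 = 13)
U = 4
(F*P)*U = -18*13*4 = -234*4 = -936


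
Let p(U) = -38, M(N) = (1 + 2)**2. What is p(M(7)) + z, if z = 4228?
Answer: 4190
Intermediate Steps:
M(N) = 9 (M(N) = 3**2 = 9)
p(M(7)) + z = -38 + 4228 = 4190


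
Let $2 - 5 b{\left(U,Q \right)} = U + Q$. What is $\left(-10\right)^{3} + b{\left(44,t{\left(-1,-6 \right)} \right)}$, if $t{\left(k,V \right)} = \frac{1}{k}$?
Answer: $- \frac{5041}{5} \approx -1008.2$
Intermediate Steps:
$b{\left(U,Q \right)} = \frac{2}{5} - \frac{Q}{5} - \frac{U}{5}$ ($b{\left(U,Q \right)} = \frac{2}{5} - \frac{U + Q}{5} = \frac{2}{5} - \frac{Q + U}{5} = \frac{2}{5} - \left(\frac{Q}{5} + \frac{U}{5}\right) = \frac{2}{5} - \frac{Q}{5} - \frac{U}{5}$)
$\left(-10\right)^{3} + b{\left(44,t{\left(-1,-6 \right)} \right)} = \left(-10\right)^{3} - \left(\frac{42}{5} - \frac{1}{5}\right) = -1000 - \frac{41}{5} = - \frac{5041}{5}$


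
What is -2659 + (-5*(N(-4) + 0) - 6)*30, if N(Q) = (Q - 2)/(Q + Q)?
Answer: -5903/2 ≈ -2951.5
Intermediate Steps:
N(Q) = (-2 + Q)/(2*Q) (N(Q) = (-2 + Q)/((2*Q)) = (-2 + Q)*(1/(2*Q)) = (-2 + Q)/(2*Q))
-2659 + (-5*(N(-4) + 0) - 6)*30 = -2659 + (-5*((½)*(-2 - 4)/(-4) + 0) - 6)*30 = -2659 + (-5*((½)*(-¼)*(-6) + 0) - 6)*30 = -2659 + (-5*(¾ + 0) - 6)*30 = -2659 + (-5*¾ - 6)*30 = -2659 + (-15/4 - 6)*30 = -2659 - 39/4*30 = -2659 - 585/2 = -5903/2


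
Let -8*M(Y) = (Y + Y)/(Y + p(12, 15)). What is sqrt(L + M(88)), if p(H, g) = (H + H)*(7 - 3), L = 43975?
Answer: 3*sqrt(10338983)/46 ≈ 209.70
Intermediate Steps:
p(H, g) = 8*H (p(H, g) = (2*H)*4 = 8*H)
M(Y) = -Y/(4*(96 + Y)) (M(Y) = -(Y + Y)/(8*(Y + 8*12)) = -2*Y/(8*(Y + 96)) = -2*Y/(8*(96 + Y)) = -Y/(4*(96 + Y)))
sqrt(L + M(88)) = sqrt(43975 - 1*88/(384 + 4*88)) = sqrt(43975 - 1*88/(384 + 352)) = sqrt(43975 - 1*88/736) = sqrt(43975 - 1*88*1/736) = sqrt(43975 - 11/92) = sqrt(4045689/92) = 3*sqrt(10338983)/46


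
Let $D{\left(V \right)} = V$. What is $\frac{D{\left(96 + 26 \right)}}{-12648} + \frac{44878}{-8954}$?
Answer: $- \frac{142177333}{28312548} \approx -5.0217$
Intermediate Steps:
$\frac{D{\left(96 + 26 \right)}}{-12648} + \frac{44878}{-8954} = \frac{96 + 26}{-12648} + \frac{44878}{-8954} = 122 \left(- \frac{1}{12648}\right) + 44878 \left(- \frac{1}{8954}\right) = - \frac{61}{6324} - \frac{22439}{4477} = - \frac{142177333}{28312548}$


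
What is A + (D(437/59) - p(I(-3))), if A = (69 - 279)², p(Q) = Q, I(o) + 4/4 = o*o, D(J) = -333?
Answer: 43759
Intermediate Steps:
I(o) = -1 + o² (I(o) = -1 + o*o = -1 + o²)
A = 44100 (A = (-210)² = 44100)
A + (D(437/59) - p(I(-3))) = 44100 + (-333 - (-1 + (-3)²)) = 44100 + (-333 - (-1 + 9)) = 44100 + (-333 - 1*8) = 44100 + (-333 - 8) = 44100 - 341 = 43759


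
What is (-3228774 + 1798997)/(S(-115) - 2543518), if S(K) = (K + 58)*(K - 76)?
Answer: 1429777/2532631 ≈ 0.56454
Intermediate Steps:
S(K) = (-76 + K)*(58 + K) (S(K) = (58 + K)*(-76 + K) = (-76 + K)*(58 + K))
(-3228774 + 1798997)/(S(-115) - 2543518) = (-3228774 + 1798997)/((-4408 + (-115)**2 - 18*(-115)) - 2543518) = -1429777/((-4408 + 13225 + 2070) - 2543518) = -1429777/(10887 - 2543518) = -1429777/(-2532631) = -1429777*(-1/2532631) = 1429777/2532631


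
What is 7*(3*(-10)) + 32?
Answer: -178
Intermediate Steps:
7*(3*(-10)) + 32 = 7*(-30) + 32 = -210 + 32 = -178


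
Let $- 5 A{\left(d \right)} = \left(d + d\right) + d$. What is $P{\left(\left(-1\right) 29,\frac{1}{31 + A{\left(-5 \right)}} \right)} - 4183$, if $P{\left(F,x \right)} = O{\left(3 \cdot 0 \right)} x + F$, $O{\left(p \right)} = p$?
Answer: $-4212$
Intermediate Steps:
$A{\left(d \right)} = - \frac{3 d}{5}$ ($A{\left(d \right)} = - \frac{\left(d + d\right) + d}{5} = - \frac{2 d + d}{5} = - \frac{3 d}{5}$)
$P{\left(F,x \right)} = F$ ($P{\left(F,x \right)} = 3 \cdot 0 x + F = 0 x + F = 0 + F = F$)
$P{\left(\left(-1\right) 29,\frac{1}{31 + A{\left(-5 \right)}} \right)} - 4183 = \left(-1\right) 29 - 4183 = -29 - 4183 = -4212$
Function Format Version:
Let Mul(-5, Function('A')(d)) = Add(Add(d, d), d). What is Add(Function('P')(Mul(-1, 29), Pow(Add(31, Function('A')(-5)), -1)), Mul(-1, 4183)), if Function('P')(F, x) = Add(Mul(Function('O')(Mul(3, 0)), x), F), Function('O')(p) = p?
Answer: -4212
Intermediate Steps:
Function('A')(d) = Mul(Rational(-3, 5), d) (Function('A')(d) = Mul(Rational(-1, 5), Add(Add(d, d), d)) = Mul(Rational(-1, 5), Add(Mul(2, d), d)) = Mul(Rational(-1, 5), Mul(3, d)) = Mul(Rational(-3, 5), d))
Function('P')(F, x) = F (Function('P')(F, x) = Add(Mul(Mul(3, 0), x), F) = Add(Mul(0, x), F) = Add(0, F) = F)
Add(Function('P')(Mul(-1, 29), Pow(Add(31, Function('A')(-5)), -1)), Mul(-1, 4183)) = Add(Mul(-1, 29), Mul(-1, 4183)) = Add(-29, -4183) = -4212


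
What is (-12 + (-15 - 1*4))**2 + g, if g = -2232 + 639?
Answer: -632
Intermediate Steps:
g = -1593
(-12 + (-15 - 1*4))**2 + g = (-12 + (-15 - 1*4))**2 - 1593 = (-12 + (-15 - 4))**2 - 1593 = (-12 - 19)**2 - 1593 = (-31)**2 - 1593 = 961 - 1593 = -632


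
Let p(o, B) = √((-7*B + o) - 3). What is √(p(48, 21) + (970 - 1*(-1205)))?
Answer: √(2175 + I*√102) ≈ 46.637 + 0.1083*I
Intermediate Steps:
p(o, B) = √(-3 + o - 7*B) (p(o, B) = √((o - 7*B) - 3) = √(-3 + o - 7*B))
√(p(48, 21) + (970 - 1*(-1205))) = √(√(-3 + 48 - 7*21) + (970 - 1*(-1205))) = √(√(-3 + 48 - 147) + (970 + 1205)) = √(√(-102) + 2175) = √(I*√102 + 2175) = √(2175 + I*√102)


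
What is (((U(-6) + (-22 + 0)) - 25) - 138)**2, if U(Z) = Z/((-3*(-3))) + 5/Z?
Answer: 139129/4 ≈ 34782.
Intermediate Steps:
U(Z) = 5/Z + Z/9 (U(Z) = Z/9 + 5/Z = 5/Z + Z/9)
(((U(-6) + (-22 + 0)) - 25) - 138)**2 = ((((5/(-6) + (1/9)*(-6)) + (-22 + 0)) - 25) - 138)**2 = ((((5*(-1/6) - 2/3) - 22) - 25) - 138)**2 = ((((-5/6 - 2/3) - 22) - 25) - 138)**2 = (((-3/2 - 22) - 25) - 138)**2 = ((-47/2 - 25) - 138)**2 = (-97/2 - 138)**2 = (-373/2)**2 = 139129/4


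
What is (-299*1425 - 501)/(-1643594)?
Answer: 213288/821797 ≈ 0.25954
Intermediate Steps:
(-299*1425 - 501)/(-1643594) = (-426075 - 501)*(-1/1643594) = -426576*(-1/1643594) = 213288/821797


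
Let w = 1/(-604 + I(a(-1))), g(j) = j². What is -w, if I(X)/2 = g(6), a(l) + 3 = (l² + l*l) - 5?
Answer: 1/532 ≈ 0.0018797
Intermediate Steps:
a(l) = -8 + 2*l² (a(l) = -3 + ((l² + l*l) - 5) = -3 + ((l² + l²) - 5) = -3 + (2*l² - 5) = -3 + (-5 + 2*l²) = -8 + 2*l²)
I(X) = 72 (I(X) = 2*6² = 2*36 = 72)
w = -1/532 (w = 1/(-604 + 72) = 1/(-532) = -1/532 ≈ -0.0018797)
-w = -1*(-1/532) = 1/532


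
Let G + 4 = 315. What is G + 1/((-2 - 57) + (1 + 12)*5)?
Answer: 1867/6 ≈ 311.17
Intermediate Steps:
G = 311 (G = -4 + 315 = 311)
G + 1/((-2 - 57) + (1 + 12)*5) = 311 + 1/((-2 - 57) + (1 + 12)*5) = 311 + 1/(-59 + 13*5) = 311 + 1/(-59 + 65) = 311 + 1/6 = 311 + ⅙ = 1867/6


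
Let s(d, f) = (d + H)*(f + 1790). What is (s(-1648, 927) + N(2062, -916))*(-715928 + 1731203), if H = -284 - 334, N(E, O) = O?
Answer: -6251695920450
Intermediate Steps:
H = -618
s(d, f) = (-618 + d)*(1790 + f) (s(d, f) = (d - 618)*(f + 1790) = (-618 + d)*(1790 + f))
(s(-1648, 927) + N(2062, -916))*(-715928 + 1731203) = ((-1106220 - 618*927 + 1790*(-1648) - 1648*927) - 916)*(-715928 + 1731203) = ((-1106220 - 572886 - 2949920 - 1527696) - 916)*1015275 = (-6156722 - 916)*1015275 = -6157638*1015275 = -6251695920450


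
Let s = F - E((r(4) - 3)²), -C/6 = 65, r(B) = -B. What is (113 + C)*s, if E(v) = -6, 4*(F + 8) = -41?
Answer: 13573/4 ≈ 3393.3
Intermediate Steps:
F = -73/4 (F = -8 + (¼)*(-41) = -8 - 41/4 = -73/4 ≈ -18.250)
C = -390 (C = -6*65 = -390)
s = -49/4 (s = -73/4 - 1*(-6) = -73/4 + 6 = -49/4 ≈ -12.250)
(113 + C)*s = (113 - 390)*(-49/4) = -277*(-49/4) = 13573/4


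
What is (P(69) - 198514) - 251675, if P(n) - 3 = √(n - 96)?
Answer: -450186 + 3*I*√3 ≈ -4.5019e+5 + 5.1962*I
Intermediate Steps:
P(n) = 3 + √(-96 + n) (P(n) = 3 + √(n - 96) = 3 + √(-96 + n))
(P(69) - 198514) - 251675 = ((3 + √(-96 + 69)) - 198514) - 251675 = ((3 + √(-27)) - 198514) - 251675 = ((3 + 3*I*√3) - 198514) - 251675 = (-198511 + 3*I*√3) - 251675 = -450186 + 3*I*√3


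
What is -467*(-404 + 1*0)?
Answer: 188668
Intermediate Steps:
-467*(-404 + 1*0) = -467*(-404 + 0) = -467*(-404) = 188668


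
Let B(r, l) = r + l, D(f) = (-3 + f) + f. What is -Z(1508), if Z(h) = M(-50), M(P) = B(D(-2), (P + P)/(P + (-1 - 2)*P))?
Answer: 8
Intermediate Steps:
D(f) = -3 + 2*f
B(r, l) = l + r
M(P) = -8 (M(P) = (P + P)/(P + (-1 - 2)*P) + (-3 + 2*(-2)) = (2*P)/(P - 3*P) + (-3 - 4) = (2*P)/((-2*P)) - 7 = (2*P)*(-1/(2*P)) - 7 = -1 - 7 = -8)
Z(h) = -8
-Z(1508) = -1*(-8) = 8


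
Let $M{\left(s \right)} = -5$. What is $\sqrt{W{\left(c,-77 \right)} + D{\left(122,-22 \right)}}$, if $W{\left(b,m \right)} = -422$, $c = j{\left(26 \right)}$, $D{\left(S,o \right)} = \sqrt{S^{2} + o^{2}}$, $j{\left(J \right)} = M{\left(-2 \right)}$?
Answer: $\sqrt{-422 + 2 \sqrt{3842}} \approx 17.264 i$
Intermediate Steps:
$j{\left(J \right)} = -5$
$c = -5$
$\sqrt{W{\left(c,-77 \right)} + D{\left(122,-22 \right)}} = \sqrt{-422 + \sqrt{122^{2} + \left(-22\right)^{2}}} = \sqrt{-422 + \sqrt{14884 + 484}} = \sqrt{-422 + \sqrt{15368}} = \sqrt{-422 + 2 \sqrt{3842}}$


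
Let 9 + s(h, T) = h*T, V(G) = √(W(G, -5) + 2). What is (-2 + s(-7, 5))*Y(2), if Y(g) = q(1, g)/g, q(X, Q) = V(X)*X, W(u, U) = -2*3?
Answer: -46*I ≈ -46.0*I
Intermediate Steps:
W(u, U) = -6
V(G) = 2*I (V(G) = √(-6 + 2) = √(-4) = 2*I)
q(X, Q) = 2*I*X (q(X, Q) = (2*I)*X = 2*I*X)
Y(g) = 2*I/g (Y(g) = (2*I*1)/g = (2*I)/g = 2*I/g)
s(h, T) = -9 + T*h (s(h, T) = -9 + h*T = -9 + T*h)
(-2 + s(-7, 5))*Y(2) = (-2 + (-9 + 5*(-7)))*(2*I/2) = (-2 + (-9 - 35))*(2*I*(½)) = (-2 - 44)*I = -46*I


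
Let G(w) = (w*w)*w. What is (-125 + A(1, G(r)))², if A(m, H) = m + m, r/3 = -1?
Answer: 15129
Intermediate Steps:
r = -3 (r = 3*(-1) = -3)
G(w) = w³ (G(w) = w²*w = w³)
A(m, H) = 2*m
(-125 + A(1, G(r)))² = (-125 + 2*1)² = (-125 + 2)² = (-123)² = 15129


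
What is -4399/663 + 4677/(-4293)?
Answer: -2442862/316251 ≈ -7.7244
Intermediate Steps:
-4399/663 + 4677/(-4293) = -4399*1/663 + 4677*(-1/4293) = -4399/663 - 1559/1431 = -2442862/316251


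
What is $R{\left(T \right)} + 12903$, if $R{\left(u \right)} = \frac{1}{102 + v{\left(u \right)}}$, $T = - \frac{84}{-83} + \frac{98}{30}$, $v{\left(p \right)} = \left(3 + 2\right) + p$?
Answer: $\frac{1787608671}{138542} \approx 12903.0$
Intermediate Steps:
$v{\left(p \right)} = 5 + p$
$T = \frac{5327}{1245}$ ($T = \left(-84\right) \left(- \frac{1}{83}\right) + 98 \cdot \frac{1}{30} = \frac{84}{83} + \frac{49}{15} = \frac{5327}{1245} \approx 4.2787$)
$R{\left(u \right)} = \frac{1}{107 + u}$ ($R{\left(u \right)} = \frac{1}{102 + \left(5 + u\right)} = \frac{1}{107 + u}$)
$R{\left(T \right)} + 12903 = \frac{1}{107 + \frac{5327}{1245}} + 12903 = \frac{1}{\frac{138542}{1245}} + 12903 = \frac{1245}{138542} + 12903 = \frac{1787608671}{138542}$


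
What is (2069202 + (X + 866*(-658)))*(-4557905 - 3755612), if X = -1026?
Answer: -12456541569916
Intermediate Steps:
(2069202 + (X + 866*(-658)))*(-4557905 - 3755612) = (2069202 + (-1026 + 866*(-658)))*(-4557905 - 3755612) = (2069202 + (-1026 - 569828))*(-8313517) = (2069202 - 570854)*(-8313517) = 1498348*(-8313517) = -12456541569916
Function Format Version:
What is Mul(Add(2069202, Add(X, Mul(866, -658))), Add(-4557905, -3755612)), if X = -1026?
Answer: -12456541569916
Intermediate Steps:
Mul(Add(2069202, Add(X, Mul(866, -658))), Add(-4557905, -3755612)) = Mul(Add(2069202, Add(-1026, Mul(866, -658))), Add(-4557905, -3755612)) = Mul(Add(2069202, Add(-1026, -569828)), -8313517) = Mul(Add(2069202, -570854), -8313517) = Mul(1498348, -8313517) = -12456541569916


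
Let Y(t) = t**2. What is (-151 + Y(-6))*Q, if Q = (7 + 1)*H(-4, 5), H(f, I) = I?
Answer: -4600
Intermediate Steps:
Q = 40 (Q = (7 + 1)*5 = 8*5 = 40)
(-151 + Y(-6))*Q = (-151 + (-6)**2)*40 = (-151 + 36)*40 = -115*40 = -4600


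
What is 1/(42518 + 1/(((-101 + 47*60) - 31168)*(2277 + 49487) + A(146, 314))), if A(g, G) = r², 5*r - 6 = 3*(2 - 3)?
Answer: 36815850891/1565336348183513 ≈ 2.3519e-5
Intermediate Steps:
r = ⅗ (r = 6/5 + (3*(2 - 3))/5 = 6/5 + (3*(-1))/5 = 6/5 + (⅕)*(-3) = 6/5 - ⅗ = ⅗ ≈ 0.60000)
A(g, G) = 9/25 (A(g, G) = (⅗)² = 9/25)
1/(42518 + 1/(((-101 + 47*60) - 31168)*(2277 + 49487) + A(146, 314))) = 1/(42518 + 1/(((-101 + 47*60) - 31168)*(2277 + 49487) + 9/25)) = 1/(42518 + 1/(((-101 + 2820) - 31168)*51764 + 9/25)) = 1/(42518 + 1/((2719 - 31168)*51764 + 9/25)) = 1/(42518 + 1/(-28449*51764 + 9/25)) = 1/(42518 + 1/(-1472634036 + 9/25)) = 1/(42518 + 1/(-36815850891/25)) = 1/(42518 - 25/36815850891) = 1/(1565336348183513/36815850891) = 36815850891/1565336348183513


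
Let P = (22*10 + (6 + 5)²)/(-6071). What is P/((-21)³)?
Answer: 341/56223531 ≈ 6.0651e-6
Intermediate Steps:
P = -341/6071 (P = (220 + 11²)*(-1/6071) = (220 + 121)*(-1/6071) = 341*(-1/6071) = -341/6071 ≈ -0.056169)
P/((-21)³) = -341/(6071*((-21)³)) = -341/6071/(-9261) = -341/6071*(-1/9261) = 341/56223531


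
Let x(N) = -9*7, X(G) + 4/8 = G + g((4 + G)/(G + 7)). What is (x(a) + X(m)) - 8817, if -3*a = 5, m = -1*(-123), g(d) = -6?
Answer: -17527/2 ≈ -8763.5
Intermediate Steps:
m = 123
a = -5/3 (a = -⅓*5 = -5/3 ≈ -1.6667)
X(G) = -13/2 + G (X(G) = -½ + (G - 6) = -½ + (-6 + G) = -13/2 + G)
x(N) = -63
(x(a) + X(m)) - 8817 = (-63 + (-13/2 + 123)) - 8817 = (-63 + 233/2) - 8817 = 107/2 - 8817 = -17527/2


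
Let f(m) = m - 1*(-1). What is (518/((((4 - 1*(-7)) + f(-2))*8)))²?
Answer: 67081/1600 ≈ 41.926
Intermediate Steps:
f(m) = 1 + m (f(m) = m + 1 = 1 + m)
(518/((((4 - 1*(-7)) + f(-2))*8)))² = (518/((((4 - 1*(-7)) + (1 - 2))*8)))² = (518/((((4 + 7) - 1)*8)))² = (518/(((11 - 1)*8)))² = (518/((10*8)))² = (518/80)² = (518*(1/80))² = (259/40)² = 67081/1600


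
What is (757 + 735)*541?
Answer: 807172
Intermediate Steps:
(757 + 735)*541 = 1492*541 = 807172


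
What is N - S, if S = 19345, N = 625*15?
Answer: -9970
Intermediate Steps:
N = 9375
N - S = 9375 - 1*19345 = 9375 - 19345 = -9970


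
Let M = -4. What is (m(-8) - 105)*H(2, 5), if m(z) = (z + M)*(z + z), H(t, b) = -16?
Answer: -1392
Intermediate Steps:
m(z) = 2*z*(-4 + z) (m(z) = (z - 4)*(z + z) = (-4 + z)*(2*z) = 2*z*(-4 + z))
(m(-8) - 105)*H(2, 5) = (2*(-8)*(-4 - 8) - 105)*(-16) = (2*(-8)*(-12) - 105)*(-16) = (192 - 105)*(-16) = 87*(-16) = -1392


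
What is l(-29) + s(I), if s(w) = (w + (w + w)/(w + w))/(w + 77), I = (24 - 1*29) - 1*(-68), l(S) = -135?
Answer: -4709/35 ≈ -134.54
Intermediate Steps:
I = 63 (I = (24 - 29) + 68 = -5 + 68 = 63)
s(w) = (1 + w)/(77 + w) (s(w) = (w + (2*w)/((2*w)))/(77 + w) = (w + (2*w)*(1/(2*w)))/(77 + w) = (w + 1)/(77 + w) = (1 + w)/(77 + w))
l(-29) + s(I) = -135 + (1 + 63)/(77 + 63) = -135 + 64/140 = -135 + (1/140)*64 = -135 + 16/35 = -4709/35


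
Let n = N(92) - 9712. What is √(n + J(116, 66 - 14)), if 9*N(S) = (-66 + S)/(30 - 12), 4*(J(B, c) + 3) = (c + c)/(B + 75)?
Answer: 4*I*√1794160601/1719 ≈ 98.563*I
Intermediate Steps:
J(B, c) = -3 + c/(2*(75 + B)) (J(B, c) = -3 + ((c + c)/(B + 75))/4 = -3 + ((2*c)/(75 + B))/4 = -3 + (2*c/(75 + B))/4 = -3 + c/(2*(75 + B)))
N(S) = -11/27 + S/162 (N(S) = ((-66 + S)/(30 - 12))/9 = ((-66 + S)/18)/9 = ((-66 + S)*(1/18))/9 = (-11/3 + S/18)/9 = -11/27 + S/162)
n = -786659/81 (n = (-11/27 + (1/162)*92) - 9712 = (-11/27 + 46/81) - 9712 = 13/81 - 9712 = -786659/81 ≈ -9711.8)
√(n + J(116, 66 - 14)) = √(-786659/81 + (-450 + (66 - 14) - 6*116)/(2*(75 + 116))) = √(-786659/81 + (½)*(-450 + 52 - 696)/191) = √(-786659/81 + (½)*(1/191)*(-1094)) = √(-786659/81 - 547/191) = √(-150296176/15471) = 4*I*√1794160601/1719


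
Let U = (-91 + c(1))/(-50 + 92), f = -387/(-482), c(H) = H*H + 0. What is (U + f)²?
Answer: 20439441/11383876 ≈ 1.7955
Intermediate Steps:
c(H) = H² (c(H) = H² + 0 = H²)
f = 387/482 (f = -387*(-1/482) = 387/482 ≈ 0.80290)
U = -15/7 (U = (-91 + 1²)/(-50 + 92) = (-91 + 1)/42 = -90*1/42 = -15/7 ≈ -2.1429)
(U + f)² = (-15/7 + 387/482)² = (-4521/3374)² = 20439441/11383876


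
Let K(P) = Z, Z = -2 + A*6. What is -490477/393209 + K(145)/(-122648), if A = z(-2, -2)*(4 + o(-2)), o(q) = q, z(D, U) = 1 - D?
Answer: -30084696101/24113148716 ≈ -1.2476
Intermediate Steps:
A = 6 (A = (1 - 1*(-2))*(4 - 2) = (1 + 2)*2 = 3*2 = 6)
Z = 34 (Z = -2 + 6*6 = -2 + 36 = 34)
K(P) = 34
-490477/393209 + K(145)/(-122648) = -490477/393209 + 34/(-122648) = -490477*1/393209 + 34*(-1/122648) = -490477/393209 - 17/61324 = -30084696101/24113148716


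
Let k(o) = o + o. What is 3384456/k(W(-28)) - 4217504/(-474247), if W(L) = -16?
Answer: -200616643063/1896988 ≈ -1.0576e+5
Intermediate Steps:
k(o) = 2*o
3384456/k(W(-28)) - 4217504/(-474247) = 3384456/((2*(-16))) - 4217504/(-474247) = 3384456/(-32) - 4217504*(-1/474247) = 3384456*(-1/32) + 4217504/474247 = -423057/4 + 4217504/474247 = -200616643063/1896988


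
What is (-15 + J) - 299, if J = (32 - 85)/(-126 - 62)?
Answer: -58979/188 ≈ -313.72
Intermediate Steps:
J = 53/188 (J = -53/(-188) = -53*(-1/188) = 53/188 ≈ 0.28191)
(-15 + J) - 299 = (-15 + 53/188) - 299 = -2767/188 - 299 = -58979/188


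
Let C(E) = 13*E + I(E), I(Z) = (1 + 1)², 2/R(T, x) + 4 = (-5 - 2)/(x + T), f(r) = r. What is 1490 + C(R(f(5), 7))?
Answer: 81858/55 ≈ 1488.3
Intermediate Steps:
R(T, x) = 2/(-4 - 7/(T + x)) (R(T, x) = 2/(-4 + (-5 - 2)/(x + T)) = 2/(-4 - 7/(T + x)))
I(Z) = 4 (I(Z) = 2² = 4)
C(E) = 4 + 13*E (C(E) = 13*E + 4 = 4 + 13*E)
1490 + C(R(f(5), 7)) = 1490 + (4 + 13*(2*(-1*5 - 1*7)/(7 + 4*5 + 4*7))) = 1490 + (4 + 13*(2*(-5 - 7)/(7 + 20 + 28))) = 1490 + (4 + 13*(2*(-12)/55)) = 1490 + (4 + 13*(2*(1/55)*(-12))) = 1490 + (4 + 13*(-24/55)) = 1490 + (4 - 312/55) = 1490 - 92/55 = 81858/55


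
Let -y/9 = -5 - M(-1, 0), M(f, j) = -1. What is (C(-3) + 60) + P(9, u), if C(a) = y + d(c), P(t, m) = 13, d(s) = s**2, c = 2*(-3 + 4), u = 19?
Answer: 113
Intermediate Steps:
c = 2 (c = 2*1 = 2)
y = 36 (y = -9*(-5 - 1*(-1)) = -9*(-5 + 1) = -9*(-4) = 36)
C(a) = 40 (C(a) = 36 + 2**2 = 36 + 4 = 40)
(C(-3) + 60) + P(9, u) = (40 + 60) + 13 = 100 + 13 = 113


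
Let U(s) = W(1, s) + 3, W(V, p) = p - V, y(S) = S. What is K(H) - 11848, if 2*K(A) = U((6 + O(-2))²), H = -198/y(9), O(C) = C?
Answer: -11839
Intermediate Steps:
U(s) = 2 + s (U(s) = (s - 1*1) + 3 = (s - 1) + 3 = (-1 + s) + 3 = 2 + s)
H = -22 (H = -198/9 = -198*⅑ = -22)
K(A) = 9 (K(A) = (2 + (6 - 2)²)/2 = (2 + 4²)/2 = (2 + 16)/2 = (½)*18 = 9)
K(H) - 11848 = 9 - 11848 = -11839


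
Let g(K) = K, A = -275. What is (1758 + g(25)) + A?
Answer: 1508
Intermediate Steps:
(1758 + g(25)) + A = (1758 + 25) - 275 = 1783 - 275 = 1508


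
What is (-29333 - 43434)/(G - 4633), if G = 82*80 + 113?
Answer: -72767/2040 ≈ -35.670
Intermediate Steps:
G = 6673 (G = 6560 + 113 = 6673)
(-29333 - 43434)/(G - 4633) = (-29333 - 43434)/(6673 - 4633) = -72767/2040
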